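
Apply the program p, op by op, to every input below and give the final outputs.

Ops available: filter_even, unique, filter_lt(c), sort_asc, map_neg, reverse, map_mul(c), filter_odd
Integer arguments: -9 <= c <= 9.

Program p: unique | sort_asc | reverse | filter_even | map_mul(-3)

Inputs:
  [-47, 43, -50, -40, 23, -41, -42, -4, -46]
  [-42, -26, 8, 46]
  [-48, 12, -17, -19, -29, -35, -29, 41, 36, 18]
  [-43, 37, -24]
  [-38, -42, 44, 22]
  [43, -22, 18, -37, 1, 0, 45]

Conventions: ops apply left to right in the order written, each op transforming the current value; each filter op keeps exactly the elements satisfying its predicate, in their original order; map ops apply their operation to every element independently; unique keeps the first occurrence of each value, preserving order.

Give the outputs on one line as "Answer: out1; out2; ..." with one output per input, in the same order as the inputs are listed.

[12, 120, 126, 138, 150]; [-138, -24, 78, 126]; [-108, -54, -36, 144]; [72]; [-132, -66, 114, 126]; [-54, 0, 66]

Execution, op by op:
  [-47, 43, -50, -40, 23, -41, -42, -4, -46] -> [-47, 43, -50, -40, 23, -41, -42, -4, -46] -> [-50, -47, -46, -42, -41, -40, -4, 23, 43] -> [43, 23, -4, -40, -41, -42, -46, -47, -50] -> [-4, -40, -42, -46, -50] -> [12, 120, 126, 138, 150]
  [-42, -26, 8, 46] -> [-42, -26, 8, 46] -> [-42, -26, 8, 46] -> [46, 8, -26, -42] -> [46, 8, -26, -42] -> [-138, -24, 78, 126]
  [-48, 12, -17, -19, -29, -35, -29, 41, 36, 18] -> [-48, 12, -17, -19, -29, -35, 41, 36, 18] -> [-48, -35, -29, -19, -17, 12, 18, 36, 41] -> [41, 36, 18, 12, -17, -19, -29, -35, -48] -> [36, 18, 12, -48] -> [-108, -54, -36, 144]
  [-43, 37, -24] -> [-43, 37, -24] -> [-43, -24, 37] -> [37, -24, -43] -> [-24] -> [72]
  [-38, -42, 44, 22] -> [-38, -42, 44, 22] -> [-42, -38, 22, 44] -> [44, 22, -38, -42] -> [44, 22, -38, -42] -> [-132, -66, 114, 126]
  [43, -22, 18, -37, 1, 0, 45] -> [43, -22, 18, -37, 1, 0, 45] -> [-37, -22, 0, 1, 18, 43, 45] -> [45, 43, 18, 1, 0, -22, -37] -> [18, 0, -22] -> [-54, 0, 66]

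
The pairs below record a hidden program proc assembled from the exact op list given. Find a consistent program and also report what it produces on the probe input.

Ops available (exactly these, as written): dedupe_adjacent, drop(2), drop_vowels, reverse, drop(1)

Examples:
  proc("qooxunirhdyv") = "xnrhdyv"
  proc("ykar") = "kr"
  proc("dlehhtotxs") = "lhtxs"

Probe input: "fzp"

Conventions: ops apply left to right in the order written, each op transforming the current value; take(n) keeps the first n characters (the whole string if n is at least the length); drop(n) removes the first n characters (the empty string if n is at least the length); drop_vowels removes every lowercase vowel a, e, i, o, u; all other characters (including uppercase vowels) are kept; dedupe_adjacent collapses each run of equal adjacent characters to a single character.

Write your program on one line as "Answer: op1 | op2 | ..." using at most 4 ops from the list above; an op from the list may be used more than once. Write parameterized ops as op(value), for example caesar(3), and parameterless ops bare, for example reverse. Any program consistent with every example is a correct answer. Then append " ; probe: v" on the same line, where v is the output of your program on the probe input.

drop_vowels | dedupe_adjacent | drop(1) ; probe: "zp"

Check, running the answer program on each example:
  "qooxunirhdyv" -> "qxnrhdyv" -> "qxnrhdyv" -> "xnrhdyv"
  "ykar" -> "ykr" -> "ykr" -> "kr"
  "dlehhtotxs" -> "dlhhttxs" -> "dlhtxs" -> "lhtxs"
  probe: "fzp" -> "fzp" -> "fzp" -> "zp"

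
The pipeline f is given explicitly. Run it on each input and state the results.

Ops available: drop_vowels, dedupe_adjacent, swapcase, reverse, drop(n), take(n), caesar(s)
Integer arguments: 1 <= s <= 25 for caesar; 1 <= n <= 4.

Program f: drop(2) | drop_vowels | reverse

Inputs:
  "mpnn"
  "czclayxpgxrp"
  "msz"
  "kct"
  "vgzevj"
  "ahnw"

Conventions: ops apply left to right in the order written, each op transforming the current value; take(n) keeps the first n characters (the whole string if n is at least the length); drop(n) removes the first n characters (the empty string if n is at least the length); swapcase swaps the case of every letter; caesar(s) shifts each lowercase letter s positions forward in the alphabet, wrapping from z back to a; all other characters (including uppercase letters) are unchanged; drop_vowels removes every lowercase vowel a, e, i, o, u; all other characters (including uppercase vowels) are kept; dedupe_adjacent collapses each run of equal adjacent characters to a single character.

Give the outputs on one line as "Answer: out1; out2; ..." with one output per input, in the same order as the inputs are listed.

"nn"; "prxgpxylc"; "z"; "t"; "jvz"; "wn"

Execution, op by op:
  "mpnn" -> "nn" -> "nn" -> "nn"
  "czclayxpgxrp" -> "clayxpgxrp" -> "clyxpgxrp" -> "prxgpxylc"
  "msz" -> "z" -> "z" -> "z"
  "kct" -> "t" -> "t" -> "t"
  "vgzevj" -> "zevj" -> "zvj" -> "jvz"
  "ahnw" -> "nw" -> "nw" -> "wn"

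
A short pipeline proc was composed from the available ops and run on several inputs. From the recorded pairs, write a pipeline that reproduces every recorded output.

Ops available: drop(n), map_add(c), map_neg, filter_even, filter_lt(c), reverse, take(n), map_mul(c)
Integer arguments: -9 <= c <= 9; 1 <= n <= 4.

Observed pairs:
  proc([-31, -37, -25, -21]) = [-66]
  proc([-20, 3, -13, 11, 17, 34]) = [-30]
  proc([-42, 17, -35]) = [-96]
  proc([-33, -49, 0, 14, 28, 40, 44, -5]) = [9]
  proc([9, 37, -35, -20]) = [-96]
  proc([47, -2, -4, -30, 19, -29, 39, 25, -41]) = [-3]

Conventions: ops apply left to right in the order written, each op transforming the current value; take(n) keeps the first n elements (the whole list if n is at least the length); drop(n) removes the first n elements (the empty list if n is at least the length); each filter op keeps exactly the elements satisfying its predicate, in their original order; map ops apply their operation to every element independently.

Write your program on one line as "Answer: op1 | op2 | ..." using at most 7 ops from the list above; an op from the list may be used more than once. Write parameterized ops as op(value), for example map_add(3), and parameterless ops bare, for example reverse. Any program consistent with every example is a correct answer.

drop(2) | filter_lt(7) | take(1) | map_add(3) | map_mul(-3) | map_neg

Check, running the answer program on each example:
  [-31, -37, -25, -21] -> [-25, -21] -> [-25, -21] -> [-25] -> [-22] -> [66] -> [-66]
  [-20, 3, -13, 11, 17, 34] -> [-13, 11, 17, 34] -> [-13] -> [-13] -> [-10] -> [30] -> [-30]
  [-42, 17, -35] -> [-35] -> [-35] -> [-35] -> [-32] -> [96] -> [-96]
  [-33, -49, 0, 14, 28, 40, 44, -5] -> [0, 14, 28, 40, 44, -5] -> [0, -5] -> [0] -> [3] -> [-9] -> [9]
  [9, 37, -35, -20] -> [-35, -20] -> [-35, -20] -> [-35] -> [-32] -> [96] -> [-96]
  [47, -2, -4, -30, 19, -29, 39, 25, -41] -> [-4, -30, 19, -29, 39, 25, -41] -> [-4, -30, -29, -41] -> [-4] -> [-1] -> [3] -> [-3]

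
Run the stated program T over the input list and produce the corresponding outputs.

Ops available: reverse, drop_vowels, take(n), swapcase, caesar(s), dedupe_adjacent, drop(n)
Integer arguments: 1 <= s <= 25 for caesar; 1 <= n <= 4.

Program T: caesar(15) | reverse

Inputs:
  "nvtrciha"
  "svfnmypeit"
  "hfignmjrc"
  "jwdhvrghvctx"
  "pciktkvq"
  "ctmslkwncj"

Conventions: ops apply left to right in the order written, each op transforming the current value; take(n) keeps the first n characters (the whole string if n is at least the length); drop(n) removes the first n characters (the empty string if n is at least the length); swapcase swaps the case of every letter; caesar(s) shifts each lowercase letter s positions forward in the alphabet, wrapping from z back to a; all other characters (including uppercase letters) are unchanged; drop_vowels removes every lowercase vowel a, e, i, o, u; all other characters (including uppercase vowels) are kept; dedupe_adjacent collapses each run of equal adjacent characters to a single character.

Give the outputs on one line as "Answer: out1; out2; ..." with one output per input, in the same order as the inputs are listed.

Execution, op by op:
  "nvtrciha" -> "ckigrxwp" -> "pwxrgikc"
  "svfnmypeit" -> "hkucbnetxi" -> "ixtenbcukh"
  "hfignmjrc" -> "wuxvcbygr" -> "rgybcvxuw"
  "jwdhvrghvctx" -> "ylswkgvwkrim" -> "mirkwvgkwsly"
  "pciktkvq" -> "erxzizkf" -> "fkzizxre"
  "ctmslkwncj" -> "ribhazlcry" -> "yrclzahbir"

"pwxrgikc"; "ixtenbcukh"; "rgybcvxuw"; "mirkwvgkwsly"; "fkzizxre"; "yrclzahbir"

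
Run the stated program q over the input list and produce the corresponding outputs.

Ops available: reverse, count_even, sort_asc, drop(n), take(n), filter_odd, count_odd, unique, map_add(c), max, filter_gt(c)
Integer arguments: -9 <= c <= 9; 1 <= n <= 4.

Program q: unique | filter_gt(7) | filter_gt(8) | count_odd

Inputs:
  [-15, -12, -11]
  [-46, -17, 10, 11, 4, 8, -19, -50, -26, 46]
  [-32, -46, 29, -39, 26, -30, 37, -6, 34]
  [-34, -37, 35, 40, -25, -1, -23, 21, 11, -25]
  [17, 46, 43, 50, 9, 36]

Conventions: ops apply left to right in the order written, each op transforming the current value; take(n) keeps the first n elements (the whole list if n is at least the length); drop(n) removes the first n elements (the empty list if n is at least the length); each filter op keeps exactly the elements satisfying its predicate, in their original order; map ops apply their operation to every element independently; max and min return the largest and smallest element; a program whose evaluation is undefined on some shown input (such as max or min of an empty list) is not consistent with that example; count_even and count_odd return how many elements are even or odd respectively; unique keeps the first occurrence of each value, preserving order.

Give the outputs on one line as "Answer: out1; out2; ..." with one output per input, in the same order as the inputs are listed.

Execution, op by op:
  [-15, -12, -11] -> [-15, -12, -11] -> [] -> [] -> 0
  [-46, -17, 10, 11, 4, 8, -19, -50, -26, 46] -> [-46, -17, 10, 11, 4, 8, -19, -50, -26, 46] -> [10, 11, 8, 46] -> [10, 11, 46] -> 1
  [-32, -46, 29, -39, 26, -30, 37, -6, 34] -> [-32, -46, 29, -39, 26, -30, 37, -6, 34] -> [29, 26, 37, 34] -> [29, 26, 37, 34] -> 2
  [-34, -37, 35, 40, -25, -1, -23, 21, 11, -25] -> [-34, -37, 35, 40, -25, -1, -23, 21, 11] -> [35, 40, 21, 11] -> [35, 40, 21, 11] -> 3
  [17, 46, 43, 50, 9, 36] -> [17, 46, 43, 50, 9, 36] -> [17, 46, 43, 50, 9, 36] -> [17, 46, 43, 50, 9, 36] -> 3

0; 1; 2; 3; 3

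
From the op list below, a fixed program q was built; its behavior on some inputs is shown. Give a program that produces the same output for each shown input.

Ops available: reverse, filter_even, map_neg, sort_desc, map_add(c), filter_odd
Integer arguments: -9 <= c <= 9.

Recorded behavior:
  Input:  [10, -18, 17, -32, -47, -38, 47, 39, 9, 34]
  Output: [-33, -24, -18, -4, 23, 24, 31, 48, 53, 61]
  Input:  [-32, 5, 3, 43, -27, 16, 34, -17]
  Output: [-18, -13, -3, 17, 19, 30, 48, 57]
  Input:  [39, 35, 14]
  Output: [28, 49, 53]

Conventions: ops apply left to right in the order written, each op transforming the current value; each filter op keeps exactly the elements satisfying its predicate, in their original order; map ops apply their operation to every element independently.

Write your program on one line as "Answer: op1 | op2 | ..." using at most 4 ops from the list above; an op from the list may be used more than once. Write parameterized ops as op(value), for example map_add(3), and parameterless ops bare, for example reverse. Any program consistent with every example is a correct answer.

map_add(7) | sort_desc | reverse | map_add(7)

Check, running the answer program on each example:
  [10, -18, 17, -32, -47, -38, 47, 39, 9, 34] -> [17, -11, 24, -25, -40, -31, 54, 46, 16, 41] -> [54, 46, 41, 24, 17, 16, -11, -25, -31, -40] -> [-40, -31, -25, -11, 16, 17, 24, 41, 46, 54] -> [-33, -24, -18, -4, 23, 24, 31, 48, 53, 61]
  [-32, 5, 3, 43, -27, 16, 34, -17] -> [-25, 12, 10, 50, -20, 23, 41, -10] -> [50, 41, 23, 12, 10, -10, -20, -25] -> [-25, -20, -10, 10, 12, 23, 41, 50] -> [-18, -13, -3, 17, 19, 30, 48, 57]
  [39, 35, 14] -> [46, 42, 21] -> [46, 42, 21] -> [21, 42, 46] -> [28, 49, 53]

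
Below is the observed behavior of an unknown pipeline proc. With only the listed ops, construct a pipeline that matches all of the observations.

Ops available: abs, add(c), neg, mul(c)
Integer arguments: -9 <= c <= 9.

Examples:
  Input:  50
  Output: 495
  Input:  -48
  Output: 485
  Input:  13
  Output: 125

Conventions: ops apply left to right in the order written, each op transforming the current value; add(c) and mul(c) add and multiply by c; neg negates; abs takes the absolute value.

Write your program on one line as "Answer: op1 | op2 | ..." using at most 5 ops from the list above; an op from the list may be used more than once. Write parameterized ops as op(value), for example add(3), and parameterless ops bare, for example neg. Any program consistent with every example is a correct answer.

neg | mul(5) | mul(-2) | add(-5) | abs

Check, running the answer program on each example:
  50 -> -50 -> -250 -> 500 -> 495 -> 495
  -48 -> 48 -> 240 -> -480 -> -485 -> 485
  13 -> -13 -> -65 -> 130 -> 125 -> 125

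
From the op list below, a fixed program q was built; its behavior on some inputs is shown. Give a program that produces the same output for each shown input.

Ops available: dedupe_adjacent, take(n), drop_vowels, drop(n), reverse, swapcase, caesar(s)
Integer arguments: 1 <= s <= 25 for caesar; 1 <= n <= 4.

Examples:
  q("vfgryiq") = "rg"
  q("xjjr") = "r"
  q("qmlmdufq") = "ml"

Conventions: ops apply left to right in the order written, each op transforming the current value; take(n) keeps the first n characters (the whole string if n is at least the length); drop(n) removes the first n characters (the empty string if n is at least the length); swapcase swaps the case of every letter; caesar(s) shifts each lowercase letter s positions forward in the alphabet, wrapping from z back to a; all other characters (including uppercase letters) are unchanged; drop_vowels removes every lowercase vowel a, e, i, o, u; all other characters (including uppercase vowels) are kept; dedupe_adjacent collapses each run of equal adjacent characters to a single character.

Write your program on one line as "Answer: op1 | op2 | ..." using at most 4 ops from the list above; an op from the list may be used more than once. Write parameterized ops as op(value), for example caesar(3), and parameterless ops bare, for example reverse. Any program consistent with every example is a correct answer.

dedupe_adjacent | take(4) | drop(2) | reverse

Check, running the answer program on each example:
  "vfgryiq" -> "vfgryiq" -> "vfgr" -> "gr" -> "rg"
  "xjjr" -> "xjr" -> "xjr" -> "r" -> "r"
  "qmlmdufq" -> "qmlmdufq" -> "qmlm" -> "lm" -> "ml"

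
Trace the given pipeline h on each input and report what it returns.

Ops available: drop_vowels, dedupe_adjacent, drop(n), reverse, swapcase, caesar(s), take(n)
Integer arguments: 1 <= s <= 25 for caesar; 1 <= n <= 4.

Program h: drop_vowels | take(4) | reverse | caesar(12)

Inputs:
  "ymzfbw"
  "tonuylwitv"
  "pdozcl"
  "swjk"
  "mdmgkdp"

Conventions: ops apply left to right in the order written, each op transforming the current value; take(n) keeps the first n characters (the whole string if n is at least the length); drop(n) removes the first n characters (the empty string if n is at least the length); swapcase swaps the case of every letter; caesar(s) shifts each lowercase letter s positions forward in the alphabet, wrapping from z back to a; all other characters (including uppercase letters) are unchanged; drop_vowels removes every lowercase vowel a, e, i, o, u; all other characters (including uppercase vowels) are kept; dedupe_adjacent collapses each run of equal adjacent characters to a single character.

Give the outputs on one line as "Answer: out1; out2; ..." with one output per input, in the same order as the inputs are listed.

Execution, op by op:
  "ymzfbw" -> "ymzfbw" -> "ymzf" -> "fzmy" -> "rlyk"
  "tonuylwitv" -> "tnylwtv" -> "tnyl" -> "lynt" -> "xkzf"
  "pdozcl" -> "pdzcl" -> "pdzc" -> "czdp" -> "olpb"
  "swjk" -> "swjk" -> "swjk" -> "kjws" -> "wvie"
  "mdmgkdp" -> "mdmgkdp" -> "mdmg" -> "gmdm" -> "sypy"

"rlyk"; "xkzf"; "olpb"; "wvie"; "sypy"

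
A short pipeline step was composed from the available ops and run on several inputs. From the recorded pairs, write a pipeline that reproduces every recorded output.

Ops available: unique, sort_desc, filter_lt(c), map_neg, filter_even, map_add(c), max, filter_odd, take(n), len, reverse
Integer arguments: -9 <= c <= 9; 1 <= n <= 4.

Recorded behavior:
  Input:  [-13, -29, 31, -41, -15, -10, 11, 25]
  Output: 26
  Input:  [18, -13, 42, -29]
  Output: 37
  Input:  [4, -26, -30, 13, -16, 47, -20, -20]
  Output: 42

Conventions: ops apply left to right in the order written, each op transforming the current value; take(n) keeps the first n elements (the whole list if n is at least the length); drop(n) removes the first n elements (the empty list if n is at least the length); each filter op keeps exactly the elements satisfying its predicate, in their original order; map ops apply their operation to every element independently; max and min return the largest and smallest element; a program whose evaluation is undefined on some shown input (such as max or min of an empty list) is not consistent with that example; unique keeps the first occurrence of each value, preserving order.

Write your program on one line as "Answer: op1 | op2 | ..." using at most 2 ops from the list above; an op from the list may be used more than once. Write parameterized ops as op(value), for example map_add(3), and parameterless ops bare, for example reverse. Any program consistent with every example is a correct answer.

map_add(-5) | max

Check, running the answer program on each example:
  [-13, -29, 31, -41, -15, -10, 11, 25] -> [-18, -34, 26, -46, -20, -15, 6, 20] -> 26
  [18, -13, 42, -29] -> [13, -18, 37, -34] -> 37
  [4, -26, -30, 13, -16, 47, -20, -20] -> [-1, -31, -35, 8, -21, 42, -25, -25] -> 42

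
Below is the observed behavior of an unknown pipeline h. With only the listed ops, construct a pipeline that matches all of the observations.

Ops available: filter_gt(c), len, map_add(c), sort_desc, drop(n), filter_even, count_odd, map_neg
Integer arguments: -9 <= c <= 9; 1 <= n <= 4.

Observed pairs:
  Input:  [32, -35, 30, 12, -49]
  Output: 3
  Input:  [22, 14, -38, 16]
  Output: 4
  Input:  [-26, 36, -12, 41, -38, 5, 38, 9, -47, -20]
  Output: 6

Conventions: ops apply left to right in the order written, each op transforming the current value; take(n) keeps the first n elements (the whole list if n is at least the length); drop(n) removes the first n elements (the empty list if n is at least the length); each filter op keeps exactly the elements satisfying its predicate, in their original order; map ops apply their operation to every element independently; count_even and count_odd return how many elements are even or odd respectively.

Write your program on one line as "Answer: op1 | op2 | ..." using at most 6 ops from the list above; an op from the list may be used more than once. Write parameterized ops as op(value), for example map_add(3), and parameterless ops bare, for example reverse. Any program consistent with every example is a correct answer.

map_add(-2) | sort_desc | map_add(8) | filter_even | len

Check, running the answer program on each example:
  [32, -35, 30, 12, -49] -> [30, -37, 28, 10, -51] -> [30, 28, 10, -37, -51] -> [38, 36, 18, -29, -43] -> [38, 36, 18] -> 3
  [22, 14, -38, 16] -> [20, 12, -40, 14] -> [20, 14, 12, -40] -> [28, 22, 20, -32] -> [28, 22, 20, -32] -> 4
  [-26, 36, -12, 41, -38, 5, 38, 9, -47, -20] -> [-28, 34, -14, 39, -40, 3, 36, 7, -49, -22] -> [39, 36, 34, 7, 3, -14, -22, -28, -40, -49] -> [47, 44, 42, 15, 11, -6, -14, -20, -32, -41] -> [44, 42, -6, -14, -20, -32] -> 6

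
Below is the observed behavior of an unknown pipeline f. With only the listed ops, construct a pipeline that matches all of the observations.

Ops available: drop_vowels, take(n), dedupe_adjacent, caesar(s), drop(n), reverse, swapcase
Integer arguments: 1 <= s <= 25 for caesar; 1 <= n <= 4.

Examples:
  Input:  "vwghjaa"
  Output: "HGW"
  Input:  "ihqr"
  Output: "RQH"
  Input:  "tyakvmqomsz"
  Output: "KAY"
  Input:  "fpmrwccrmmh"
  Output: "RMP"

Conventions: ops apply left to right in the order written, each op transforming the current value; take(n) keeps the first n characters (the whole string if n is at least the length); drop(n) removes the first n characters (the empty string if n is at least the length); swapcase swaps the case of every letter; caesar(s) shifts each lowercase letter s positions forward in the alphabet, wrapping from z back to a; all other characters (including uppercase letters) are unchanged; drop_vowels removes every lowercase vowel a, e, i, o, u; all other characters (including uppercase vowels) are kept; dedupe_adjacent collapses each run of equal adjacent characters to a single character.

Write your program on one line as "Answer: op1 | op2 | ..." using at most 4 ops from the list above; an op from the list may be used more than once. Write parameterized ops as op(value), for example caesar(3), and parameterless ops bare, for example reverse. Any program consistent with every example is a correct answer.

take(4) | swapcase | drop(1) | reverse

Check, running the answer program on each example:
  "vwghjaa" -> "vwgh" -> "VWGH" -> "WGH" -> "HGW"
  "ihqr" -> "ihqr" -> "IHQR" -> "HQR" -> "RQH"
  "tyakvmqomsz" -> "tyak" -> "TYAK" -> "YAK" -> "KAY"
  "fpmrwccrmmh" -> "fpmr" -> "FPMR" -> "PMR" -> "RMP"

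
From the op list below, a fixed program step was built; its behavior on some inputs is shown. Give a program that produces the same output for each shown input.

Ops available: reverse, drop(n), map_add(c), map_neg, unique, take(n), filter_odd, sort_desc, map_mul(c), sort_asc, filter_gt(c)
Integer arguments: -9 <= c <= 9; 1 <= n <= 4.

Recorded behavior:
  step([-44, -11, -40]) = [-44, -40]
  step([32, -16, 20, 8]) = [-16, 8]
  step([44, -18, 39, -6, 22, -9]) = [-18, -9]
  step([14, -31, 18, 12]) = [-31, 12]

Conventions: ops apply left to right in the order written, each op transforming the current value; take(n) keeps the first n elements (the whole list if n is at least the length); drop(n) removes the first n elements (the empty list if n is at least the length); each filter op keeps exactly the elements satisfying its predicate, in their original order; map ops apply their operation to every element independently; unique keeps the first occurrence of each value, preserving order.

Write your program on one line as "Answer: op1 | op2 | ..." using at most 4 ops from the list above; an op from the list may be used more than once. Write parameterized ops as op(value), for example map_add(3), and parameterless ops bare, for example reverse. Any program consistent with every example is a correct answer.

reverse | sort_desc | reverse | take(2)

Check, running the answer program on each example:
  [-44, -11, -40] -> [-40, -11, -44] -> [-11, -40, -44] -> [-44, -40, -11] -> [-44, -40]
  [32, -16, 20, 8] -> [8, 20, -16, 32] -> [32, 20, 8, -16] -> [-16, 8, 20, 32] -> [-16, 8]
  [44, -18, 39, -6, 22, -9] -> [-9, 22, -6, 39, -18, 44] -> [44, 39, 22, -6, -9, -18] -> [-18, -9, -6, 22, 39, 44] -> [-18, -9]
  [14, -31, 18, 12] -> [12, 18, -31, 14] -> [18, 14, 12, -31] -> [-31, 12, 14, 18] -> [-31, 12]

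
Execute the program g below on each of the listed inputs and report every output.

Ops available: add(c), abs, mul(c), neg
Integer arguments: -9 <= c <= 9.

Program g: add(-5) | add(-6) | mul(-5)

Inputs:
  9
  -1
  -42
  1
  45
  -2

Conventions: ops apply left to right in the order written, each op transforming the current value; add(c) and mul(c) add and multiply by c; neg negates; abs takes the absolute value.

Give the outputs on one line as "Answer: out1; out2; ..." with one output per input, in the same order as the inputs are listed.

10; 60; 265; 50; -170; 65

Execution, op by op:
  9 -> 4 -> -2 -> 10
  -1 -> -6 -> -12 -> 60
  -42 -> -47 -> -53 -> 265
  1 -> -4 -> -10 -> 50
  45 -> 40 -> 34 -> -170
  -2 -> -7 -> -13 -> 65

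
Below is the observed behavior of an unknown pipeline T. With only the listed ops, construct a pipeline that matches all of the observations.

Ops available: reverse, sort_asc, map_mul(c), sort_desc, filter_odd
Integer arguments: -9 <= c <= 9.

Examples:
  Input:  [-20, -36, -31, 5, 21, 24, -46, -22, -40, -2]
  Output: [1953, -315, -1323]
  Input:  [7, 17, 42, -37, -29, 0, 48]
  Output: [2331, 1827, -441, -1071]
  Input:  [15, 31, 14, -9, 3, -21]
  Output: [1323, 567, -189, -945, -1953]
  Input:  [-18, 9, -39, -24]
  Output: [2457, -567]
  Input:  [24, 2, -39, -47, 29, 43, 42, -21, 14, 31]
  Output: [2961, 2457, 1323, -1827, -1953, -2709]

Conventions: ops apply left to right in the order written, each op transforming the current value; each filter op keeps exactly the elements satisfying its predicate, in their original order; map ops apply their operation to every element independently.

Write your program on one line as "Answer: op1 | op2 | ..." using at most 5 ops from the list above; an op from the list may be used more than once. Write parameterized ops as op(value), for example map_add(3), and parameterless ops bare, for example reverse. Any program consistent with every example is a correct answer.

sort_asc | map_mul(7) | filter_odd | map_mul(-9)

Check, running the answer program on each example:
  [-20, -36, -31, 5, 21, 24, -46, -22, -40, -2] -> [-46, -40, -36, -31, -22, -20, -2, 5, 21, 24] -> [-322, -280, -252, -217, -154, -140, -14, 35, 147, 168] -> [-217, 35, 147] -> [1953, -315, -1323]
  [7, 17, 42, -37, -29, 0, 48] -> [-37, -29, 0, 7, 17, 42, 48] -> [-259, -203, 0, 49, 119, 294, 336] -> [-259, -203, 49, 119] -> [2331, 1827, -441, -1071]
  [15, 31, 14, -9, 3, -21] -> [-21, -9, 3, 14, 15, 31] -> [-147, -63, 21, 98, 105, 217] -> [-147, -63, 21, 105, 217] -> [1323, 567, -189, -945, -1953]
  [-18, 9, -39, -24] -> [-39, -24, -18, 9] -> [-273, -168, -126, 63] -> [-273, 63] -> [2457, -567]
  [24, 2, -39, -47, 29, 43, 42, -21, 14, 31] -> [-47, -39, -21, 2, 14, 24, 29, 31, 42, 43] -> [-329, -273, -147, 14, 98, 168, 203, 217, 294, 301] -> [-329, -273, -147, 203, 217, 301] -> [2961, 2457, 1323, -1827, -1953, -2709]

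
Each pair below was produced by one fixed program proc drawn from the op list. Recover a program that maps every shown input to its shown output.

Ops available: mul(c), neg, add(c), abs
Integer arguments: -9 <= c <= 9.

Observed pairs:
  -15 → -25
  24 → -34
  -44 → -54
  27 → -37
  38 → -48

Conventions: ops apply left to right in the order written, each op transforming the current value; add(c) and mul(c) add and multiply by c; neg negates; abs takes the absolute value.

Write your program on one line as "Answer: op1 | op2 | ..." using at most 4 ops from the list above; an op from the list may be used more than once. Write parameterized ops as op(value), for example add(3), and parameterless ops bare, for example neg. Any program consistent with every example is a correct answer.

abs | neg | add(-6) | add(-4)

Check, running the answer program on each example:
  -15 -> 15 -> -15 -> -21 -> -25
  24 -> 24 -> -24 -> -30 -> -34
  -44 -> 44 -> -44 -> -50 -> -54
  27 -> 27 -> -27 -> -33 -> -37
  38 -> 38 -> -38 -> -44 -> -48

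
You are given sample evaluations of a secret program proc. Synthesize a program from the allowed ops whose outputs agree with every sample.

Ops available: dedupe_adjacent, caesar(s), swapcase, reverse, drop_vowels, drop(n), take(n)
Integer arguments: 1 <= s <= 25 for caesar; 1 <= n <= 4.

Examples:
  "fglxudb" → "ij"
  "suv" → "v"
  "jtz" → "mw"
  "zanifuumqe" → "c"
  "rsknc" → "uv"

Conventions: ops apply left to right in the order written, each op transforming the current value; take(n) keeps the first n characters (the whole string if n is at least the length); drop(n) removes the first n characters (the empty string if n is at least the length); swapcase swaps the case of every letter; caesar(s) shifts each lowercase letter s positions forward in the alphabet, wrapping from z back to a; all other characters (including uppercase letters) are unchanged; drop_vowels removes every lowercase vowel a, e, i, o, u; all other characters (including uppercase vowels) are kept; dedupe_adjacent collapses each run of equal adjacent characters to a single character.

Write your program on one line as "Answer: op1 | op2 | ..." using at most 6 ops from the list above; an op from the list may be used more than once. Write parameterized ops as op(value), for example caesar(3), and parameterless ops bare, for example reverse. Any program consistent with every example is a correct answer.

take(2) | reverse | drop_vowels | caesar(3) | reverse

Check, running the answer program on each example:
  "fglxudb" -> "fg" -> "gf" -> "gf" -> "ji" -> "ij"
  "suv" -> "su" -> "us" -> "s" -> "v" -> "v"
  "jtz" -> "jt" -> "tj" -> "tj" -> "wm" -> "mw"
  "zanifuumqe" -> "za" -> "az" -> "z" -> "c" -> "c"
  "rsknc" -> "rs" -> "sr" -> "sr" -> "vu" -> "uv"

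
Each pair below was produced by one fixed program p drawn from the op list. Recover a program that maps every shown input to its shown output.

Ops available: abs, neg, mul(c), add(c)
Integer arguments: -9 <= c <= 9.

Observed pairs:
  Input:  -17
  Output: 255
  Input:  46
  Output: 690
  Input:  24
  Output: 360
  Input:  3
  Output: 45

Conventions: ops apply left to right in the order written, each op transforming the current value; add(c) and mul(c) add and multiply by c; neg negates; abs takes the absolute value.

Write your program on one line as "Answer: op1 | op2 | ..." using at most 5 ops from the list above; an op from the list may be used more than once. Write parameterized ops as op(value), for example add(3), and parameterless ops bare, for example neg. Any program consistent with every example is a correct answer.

neg | abs | mul(-5) | mul(-3)

Check, running the answer program on each example:
  -17 -> 17 -> 17 -> -85 -> 255
  46 -> -46 -> 46 -> -230 -> 690
  24 -> -24 -> 24 -> -120 -> 360
  3 -> -3 -> 3 -> -15 -> 45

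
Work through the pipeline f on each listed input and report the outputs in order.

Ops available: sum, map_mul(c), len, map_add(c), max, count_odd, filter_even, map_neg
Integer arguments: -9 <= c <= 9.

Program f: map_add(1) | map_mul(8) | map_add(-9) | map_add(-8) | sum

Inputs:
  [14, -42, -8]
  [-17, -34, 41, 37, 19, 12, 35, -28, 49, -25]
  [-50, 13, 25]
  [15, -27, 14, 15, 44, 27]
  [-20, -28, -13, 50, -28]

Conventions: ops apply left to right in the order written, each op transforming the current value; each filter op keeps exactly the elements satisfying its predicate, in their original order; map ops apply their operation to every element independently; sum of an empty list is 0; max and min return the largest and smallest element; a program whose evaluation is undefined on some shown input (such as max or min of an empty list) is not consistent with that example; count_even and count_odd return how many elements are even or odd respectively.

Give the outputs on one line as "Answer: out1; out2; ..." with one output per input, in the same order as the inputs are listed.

Execution, op by op:
  [14, -42, -8] -> [15, -41, -7] -> [120, -328, -56] -> [111, -337, -65] -> [103, -345, -73] -> -315
  [-17, -34, 41, 37, 19, 12, 35, -28, 49, -25] -> [-16, -33, 42, 38, 20, 13, 36, -27, 50, -24] -> [-128, -264, 336, 304, 160, 104, 288, -216, 400, -192] -> [-137, -273, 327, 295, 151, 95, 279, -225, 391, -201] -> [-145, -281, 319, 287, 143, 87, 271, -233, 383, -209] -> 622
  [-50, 13, 25] -> [-49, 14, 26] -> [-392, 112, 208] -> [-401, 103, 199] -> [-409, 95, 191] -> -123
  [15, -27, 14, 15, 44, 27] -> [16, -26, 15, 16, 45, 28] -> [128, -208, 120, 128, 360, 224] -> [119, -217, 111, 119, 351, 215] -> [111, -225, 103, 111, 343, 207] -> 650
  [-20, -28, -13, 50, -28] -> [-19, -27, -12, 51, -27] -> [-152, -216, -96, 408, -216] -> [-161, -225, -105, 399, -225] -> [-169, -233, -113, 391, -233] -> -357

-315; 622; -123; 650; -357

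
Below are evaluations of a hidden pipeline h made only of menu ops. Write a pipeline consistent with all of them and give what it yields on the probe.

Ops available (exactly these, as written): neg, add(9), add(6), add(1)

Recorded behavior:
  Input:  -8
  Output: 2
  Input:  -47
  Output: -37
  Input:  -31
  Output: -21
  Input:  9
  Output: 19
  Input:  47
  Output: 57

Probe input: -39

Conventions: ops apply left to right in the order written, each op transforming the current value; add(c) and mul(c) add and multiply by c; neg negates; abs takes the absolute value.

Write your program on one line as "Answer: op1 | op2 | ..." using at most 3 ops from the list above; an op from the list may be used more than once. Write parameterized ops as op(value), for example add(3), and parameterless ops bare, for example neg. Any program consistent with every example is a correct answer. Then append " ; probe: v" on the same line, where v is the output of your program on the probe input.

add(9) | add(1) ; probe: -29

Check, running the answer program on each example:
  -8 -> 1 -> 2
  -47 -> -38 -> -37
  -31 -> -22 -> -21
  9 -> 18 -> 19
  47 -> 56 -> 57
  probe: -39 -> -30 -> -29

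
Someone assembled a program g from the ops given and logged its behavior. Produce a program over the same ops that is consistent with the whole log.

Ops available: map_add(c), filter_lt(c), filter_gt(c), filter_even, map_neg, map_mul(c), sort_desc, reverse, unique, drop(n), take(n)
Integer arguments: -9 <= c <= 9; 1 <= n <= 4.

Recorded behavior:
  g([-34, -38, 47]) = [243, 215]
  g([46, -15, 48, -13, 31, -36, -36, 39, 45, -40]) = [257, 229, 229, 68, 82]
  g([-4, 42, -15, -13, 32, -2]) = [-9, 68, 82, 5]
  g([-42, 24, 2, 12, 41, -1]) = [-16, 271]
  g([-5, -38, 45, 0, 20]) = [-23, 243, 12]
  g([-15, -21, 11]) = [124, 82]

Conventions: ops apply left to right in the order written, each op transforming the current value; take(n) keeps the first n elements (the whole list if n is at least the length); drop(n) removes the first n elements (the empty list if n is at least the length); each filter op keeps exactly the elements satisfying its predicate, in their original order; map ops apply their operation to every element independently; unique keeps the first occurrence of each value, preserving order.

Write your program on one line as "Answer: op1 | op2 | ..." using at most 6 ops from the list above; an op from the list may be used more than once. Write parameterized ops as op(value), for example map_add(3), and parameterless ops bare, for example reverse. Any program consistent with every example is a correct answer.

map_mul(-7) | filter_gt(-1) | map_add(-7) | map_add(-7) | reverse | map_add(-9)

Check, running the answer program on each example:
  [-34, -38, 47] -> [238, 266, -329] -> [238, 266] -> [231, 259] -> [224, 252] -> [252, 224] -> [243, 215]
  [46, -15, 48, -13, 31, -36, -36, 39, 45, -40] -> [-322, 105, -336, 91, -217, 252, 252, -273, -315, 280] -> [105, 91, 252, 252, 280] -> [98, 84, 245, 245, 273] -> [91, 77, 238, 238, 266] -> [266, 238, 238, 77, 91] -> [257, 229, 229, 68, 82]
  [-4, 42, -15, -13, 32, -2] -> [28, -294, 105, 91, -224, 14] -> [28, 105, 91, 14] -> [21, 98, 84, 7] -> [14, 91, 77, 0] -> [0, 77, 91, 14] -> [-9, 68, 82, 5]
  [-42, 24, 2, 12, 41, -1] -> [294, -168, -14, -84, -287, 7] -> [294, 7] -> [287, 0] -> [280, -7] -> [-7, 280] -> [-16, 271]
  [-5, -38, 45, 0, 20] -> [35, 266, -315, 0, -140] -> [35, 266, 0] -> [28, 259, -7] -> [21, 252, -14] -> [-14, 252, 21] -> [-23, 243, 12]
  [-15, -21, 11] -> [105, 147, -77] -> [105, 147] -> [98, 140] -> [91, 133] -> [133, 91] -> [124, 82]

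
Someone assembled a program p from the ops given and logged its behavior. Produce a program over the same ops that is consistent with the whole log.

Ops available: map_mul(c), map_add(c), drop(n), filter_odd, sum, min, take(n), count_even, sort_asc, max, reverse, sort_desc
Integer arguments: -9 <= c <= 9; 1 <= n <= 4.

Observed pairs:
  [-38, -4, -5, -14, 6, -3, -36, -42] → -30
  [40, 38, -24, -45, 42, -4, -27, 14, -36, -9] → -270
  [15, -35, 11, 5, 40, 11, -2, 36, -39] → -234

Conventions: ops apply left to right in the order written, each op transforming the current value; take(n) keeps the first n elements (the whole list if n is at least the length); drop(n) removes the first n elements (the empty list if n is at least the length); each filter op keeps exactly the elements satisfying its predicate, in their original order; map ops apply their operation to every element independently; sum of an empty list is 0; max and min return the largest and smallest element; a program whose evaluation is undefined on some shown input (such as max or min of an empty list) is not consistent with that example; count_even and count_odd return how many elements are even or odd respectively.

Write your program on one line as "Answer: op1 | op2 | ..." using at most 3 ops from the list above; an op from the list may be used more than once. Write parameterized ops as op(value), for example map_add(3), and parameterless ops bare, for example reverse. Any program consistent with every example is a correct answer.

filter_odd | map_mul(6) | min

Check, running the answer program on each example:
  [-38, -4, -5, -14, 6, -3, -36, -42] -> [-5, -3] -> [-30, -18] -> -30
  [40, 38, -24, -45, 42, -4, -27, 14, -36, -9] -> [-45, -27, -9] -> [-270, -162, -54] -> -270
  [15, -35, 11, 5, 40, 11, -2, 36, -39] -> [15, -35, 11, 5, 11, -39] -> [90, -210, 66, 30, 66, -234] -> -234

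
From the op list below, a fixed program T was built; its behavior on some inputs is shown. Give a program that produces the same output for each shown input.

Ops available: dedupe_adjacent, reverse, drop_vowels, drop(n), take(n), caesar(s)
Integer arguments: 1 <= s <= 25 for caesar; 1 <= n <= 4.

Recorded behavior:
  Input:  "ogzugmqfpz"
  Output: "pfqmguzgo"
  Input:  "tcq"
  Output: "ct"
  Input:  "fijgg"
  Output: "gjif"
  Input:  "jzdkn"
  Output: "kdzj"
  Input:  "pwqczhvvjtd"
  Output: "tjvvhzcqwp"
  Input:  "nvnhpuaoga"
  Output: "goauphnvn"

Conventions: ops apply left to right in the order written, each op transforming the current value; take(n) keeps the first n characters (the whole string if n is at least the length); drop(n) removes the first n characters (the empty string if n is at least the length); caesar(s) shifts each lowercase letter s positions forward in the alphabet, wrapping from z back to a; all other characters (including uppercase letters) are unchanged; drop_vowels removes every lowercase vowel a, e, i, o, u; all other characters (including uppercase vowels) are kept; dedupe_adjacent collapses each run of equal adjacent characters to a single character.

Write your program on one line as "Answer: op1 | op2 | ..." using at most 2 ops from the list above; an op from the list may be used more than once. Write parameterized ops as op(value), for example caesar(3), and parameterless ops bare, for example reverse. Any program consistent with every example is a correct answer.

reverse | drop(1)

Check, running the answer program on each example:
  "ogzugmqfpz" -> "zpfqmguzgo" -> "pfqmguzgo"
  "tcq" -> "qct" -> "ct"
  "fijgg" -> "ggjif" -> "gjif"
  "jzdkn" -> "nkdzj" -> "kdzj"
  "pwqczhvvjtd" -> "dtjvvhzcqwp" -> "tjvvhzcqwp"
  "nvnhpuaoga" -> "agoauphnvn" -> "goauphnvn"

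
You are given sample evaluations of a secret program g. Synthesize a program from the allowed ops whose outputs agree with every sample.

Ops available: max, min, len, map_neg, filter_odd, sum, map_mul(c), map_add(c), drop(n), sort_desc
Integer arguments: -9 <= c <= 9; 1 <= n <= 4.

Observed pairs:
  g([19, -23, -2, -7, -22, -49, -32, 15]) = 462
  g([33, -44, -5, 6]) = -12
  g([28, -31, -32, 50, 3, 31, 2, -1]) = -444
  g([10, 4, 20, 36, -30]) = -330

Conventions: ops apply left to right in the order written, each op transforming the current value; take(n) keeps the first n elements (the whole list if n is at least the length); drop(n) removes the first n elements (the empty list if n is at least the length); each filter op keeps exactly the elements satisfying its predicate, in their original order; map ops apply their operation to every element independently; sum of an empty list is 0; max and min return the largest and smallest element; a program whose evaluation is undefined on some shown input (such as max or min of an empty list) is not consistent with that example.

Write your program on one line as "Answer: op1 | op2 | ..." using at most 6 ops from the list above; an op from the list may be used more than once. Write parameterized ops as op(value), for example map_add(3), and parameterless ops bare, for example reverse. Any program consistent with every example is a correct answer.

map_add(2) | map_add(4) | map_add(-3) | map_mul(-6) | sum

Check, running the answer program on each example:
  [19, -23, -2, -7, -22, -49, -32, 15] -> [21, -21, 0, -5, -20, -47, -30, 17] -> [25, -17, 4, -1, -16, -43, -26, 21] -> [22, -20, 1, -4, -19, -46, -29, 18] -> [-132, 120, -6, 24, 114, 276, 174, -108] -> 462
  [33, -44, -5, 6] -> [35, -42, -3, 8] -> [39, -38, 1, 12] -> [36, -41, -2, 9] -> [-216, 246, 12, -54] -> -12
  [28, -31, -32, 50, 3, 31, 2, -1] -> [30, -29, -30, 52, 5, 33, 4, 1] -> [34, -25, -26, 56, 9, 37, 8, 5] -> [31, -28, -29, 53, 6, 34, 5, 2] -> [-186, 168, 174, -318, -36, -204, -30, -12] -> -444
  [10, 4, 20, 36, -30] -> [12, 6, 22, 38, -28] -> [16, 10, 26, 42, -24] -> [13, 7, 23, 39, -27] -> [-78, -42, -138, -234, 162] -> -330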